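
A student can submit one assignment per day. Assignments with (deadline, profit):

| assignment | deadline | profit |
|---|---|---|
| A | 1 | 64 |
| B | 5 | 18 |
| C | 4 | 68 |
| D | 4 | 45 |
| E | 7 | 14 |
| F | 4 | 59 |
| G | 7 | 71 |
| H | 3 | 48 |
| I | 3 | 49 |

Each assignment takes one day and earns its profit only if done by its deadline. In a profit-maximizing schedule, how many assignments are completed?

Sort by profit descending; place each in the latest free slot ≤ its deadline.
Profit order: G=71 C=68 A=64 F=59 I=49 H=48 D=45 B=18 E=14
Assign: G→slot 7, C→slot 4, A→slot 1, F→slot 3, I→slot 2, H skipped, D skipped, B→slot 5, E→slot 6.
Slots: [1:A] [2:I] [3:F] [4:C] [5:B] [6:E] [7:G]
7 of 9 scheduled.

7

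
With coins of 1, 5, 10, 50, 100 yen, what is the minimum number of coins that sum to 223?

223 − 2×100→23 − 2×10→3 − 3×1→0
Total coins = 2 + 2 + 3 = 7

7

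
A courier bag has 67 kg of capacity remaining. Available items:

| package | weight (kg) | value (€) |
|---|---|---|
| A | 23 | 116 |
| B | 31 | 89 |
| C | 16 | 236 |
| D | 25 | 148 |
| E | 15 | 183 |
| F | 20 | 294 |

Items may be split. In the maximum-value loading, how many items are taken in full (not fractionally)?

Sort by value per unit weight and fill in that order.
Order: C (236/16=14.75) > F (294/20=14.70) > E (183/15=12.20) > D (148/25=5.92) > A (116/23=5.04) > B (89/31=2.87)
Fill: take C (16 @ 236) → take F (20 @ 294) → take E (15 @ 183) → take 16/25 of D → 94.72; 67/67 used.
3 item(s) taken whole; one partial (take 16/25 of D).

3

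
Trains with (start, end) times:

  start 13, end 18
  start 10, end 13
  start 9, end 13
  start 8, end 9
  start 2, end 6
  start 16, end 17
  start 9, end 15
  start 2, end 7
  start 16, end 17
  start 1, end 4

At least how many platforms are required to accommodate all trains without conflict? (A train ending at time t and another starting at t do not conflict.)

3

Count concurrent intervals with a sweep; the peak is the room count.
starts: [1, 2, 2, 8, 9, 9, 10, 13, 16, 16]
ends:   [4, 6, 7, 9, 13, 13, 15, 17, 17, 18]
s1→1 s2→2 s2→3  — peak 3.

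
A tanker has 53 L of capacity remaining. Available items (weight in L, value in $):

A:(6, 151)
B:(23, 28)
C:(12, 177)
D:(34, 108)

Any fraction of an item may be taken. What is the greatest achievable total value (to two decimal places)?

Sort by value per unit weight and fill in that order.
Ratios (sorted): A 25.17, C 14.75, D 3.18, B 1.22
take A (6 @ 151); take C (12 @ 177); take D (34 @ 108); take 1/23 of B → 1.22. Capacity used 53/53.
Total value = 437.22

437.22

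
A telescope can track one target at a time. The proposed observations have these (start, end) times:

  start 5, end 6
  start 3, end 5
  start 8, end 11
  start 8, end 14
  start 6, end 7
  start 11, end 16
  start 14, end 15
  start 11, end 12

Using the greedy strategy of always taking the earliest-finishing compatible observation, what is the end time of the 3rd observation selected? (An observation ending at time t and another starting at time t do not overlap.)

7

By end time: (3,5), (5,6), (6,7), (8,11), (11,12), (8,14), (14,15), (11,16).
Pick (3,5); next start ≥ 5 → (5,6); next start ≥ 6 → (6,7); next start ≥ 7 → (8,11); next start ≥ 11 → (11,12); next start ≥ 12 → (14,15).
Selected: (3,5) (5,6) (6,7) (8,11) (11,12) (14,15)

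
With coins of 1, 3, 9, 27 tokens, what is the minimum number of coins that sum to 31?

3

Greedy: take as many of the largest coin as possible, then repeat with the remainder.
31 = 1×27 + 1×3 + 1×1
Total coins = 1 + 1 + 1 = 3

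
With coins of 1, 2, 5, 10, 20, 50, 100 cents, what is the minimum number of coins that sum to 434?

8

Use the largest denomination that fits, subtract, and repeat.
434 = 4×100 + 1×20 + 1×10 + 2×2
Total coins = 4 + 1 + 1 + 2 = 8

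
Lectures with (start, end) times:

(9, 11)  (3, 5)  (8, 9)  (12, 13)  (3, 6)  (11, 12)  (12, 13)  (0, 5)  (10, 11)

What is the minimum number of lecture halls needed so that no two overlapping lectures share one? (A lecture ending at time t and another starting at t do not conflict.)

3

Count concurrent intervals with a sweep; the peak is the room count.
starts: [0, 3, 3, 8, 9, 10, 11, 12, 12]
ends:   [5, 5, 6, 9, 11, 11, 12, 13, 13]
s0→1 s3→2 s3→3  — peak 3.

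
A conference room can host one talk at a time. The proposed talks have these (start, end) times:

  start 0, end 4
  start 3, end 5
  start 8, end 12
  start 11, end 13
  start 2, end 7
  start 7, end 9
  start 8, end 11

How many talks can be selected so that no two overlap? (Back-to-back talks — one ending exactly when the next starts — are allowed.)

3

Order by finish time; keep every interval that doesn't clash with the previous kept one.
Sorted by end: (0,4)  (3,5)  (2,7)  (7,9)  (8,11)  (8,12)  (11,13)
take (0,4); take (7,9); skip (8,11); take (11,13).
Selected 3 talks.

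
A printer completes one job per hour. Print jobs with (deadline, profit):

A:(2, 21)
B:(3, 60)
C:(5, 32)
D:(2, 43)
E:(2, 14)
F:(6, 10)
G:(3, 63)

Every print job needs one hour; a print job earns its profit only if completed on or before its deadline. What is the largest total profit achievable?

Sort by profit descending; place each in the latest free slot ≤ its deadline.
Profit order: G=63 B=60 D=43 C=32 A=21 E=14 F=10
Assign: G→slot 3, B→slot 2, D→slot 1, C→slot 5, A skipped, E skipped, F→slot 6.
Slots: [1:D] [2:B] [3:G] [5:C] [6:F]
Profit = 43 + 60 + 63 + 32 + 10 = 208

208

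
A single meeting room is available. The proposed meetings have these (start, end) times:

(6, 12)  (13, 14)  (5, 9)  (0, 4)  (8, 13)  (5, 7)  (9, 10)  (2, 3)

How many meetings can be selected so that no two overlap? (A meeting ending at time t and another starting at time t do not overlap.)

4

Greedy by earliest finish: after sorting by end time, pick each interval compatible with the last pick.
By end time: (2,3), (0,4), (5,7), (5,9), (9,10), (6,12), (8,13), (13,14).
Pick (2,3); next start ≥ 3 → (5,7); next start ≥ 7 → (9,10); next start ≥ 10 → (13,14).
Selected 4 meetings.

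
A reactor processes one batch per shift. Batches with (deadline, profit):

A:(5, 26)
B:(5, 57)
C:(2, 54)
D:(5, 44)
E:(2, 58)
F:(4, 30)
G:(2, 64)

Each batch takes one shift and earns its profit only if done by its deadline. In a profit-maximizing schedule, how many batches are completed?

Sort by profit descending; place each in the latest free slot ≤ its deadline.
By profit: G(d2,64), E(d2,58), B(d5,57), C(d2,54), D(d5,44), F(d4,30), A(d5,26)
G→slot 2; E→slot 1; B→slot 5; C skipped; D→slot 4; F→slot 3; A skipped.
5 of 7 scheduled.

5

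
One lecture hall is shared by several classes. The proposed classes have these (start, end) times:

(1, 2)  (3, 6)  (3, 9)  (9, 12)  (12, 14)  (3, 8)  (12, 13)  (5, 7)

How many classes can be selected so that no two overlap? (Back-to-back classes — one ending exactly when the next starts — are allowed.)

4

Order by finish time; keep every interval that doesn't clash with the previous kept one.
By end time: (1,2), (3,6), (5,7), (3,8), (3,9), (9,12), (12,13), (12,14).
Pick (1,2); next start ≥ 2 → (3,6); next start ≥ 6 → (9,12); next start ≥ 12 → (12,13).
Selected 4 classes.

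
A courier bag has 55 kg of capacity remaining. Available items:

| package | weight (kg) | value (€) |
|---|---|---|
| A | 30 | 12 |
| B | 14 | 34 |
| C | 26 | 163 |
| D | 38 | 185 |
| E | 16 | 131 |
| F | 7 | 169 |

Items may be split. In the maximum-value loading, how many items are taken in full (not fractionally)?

3

Ratios (sorted): F 24.14, E 8.19, C 6.27, D 4.87, B 2.43, A 0.40
take F (7 @ 169); take E (16 @ 131); take C (26 @ 163); take 6/38 of D → 29.21. Capacity used 55/55.
3 item(s) taken whole; one partial (take 6/38 of D).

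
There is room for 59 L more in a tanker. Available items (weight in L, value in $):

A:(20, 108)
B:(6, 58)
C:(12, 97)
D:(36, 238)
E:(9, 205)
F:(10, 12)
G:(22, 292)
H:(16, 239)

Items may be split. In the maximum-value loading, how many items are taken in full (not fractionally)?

Order: E (205/9=22.78) > H (239/16=14.94) > G (292/22=13.27) > B (58/6=9.67) > C (97/12=8.08) > D (238/36=6.61) > A (108/20=5.40) > F (12/10=1.20)
Fill: take E (9 @ 205) → take H (16 @ 239) → take G (22 @ 292) → take B (6 @ 58) → take 6/12 of C → 48.50; 59/59 used.
4 item(s) taken whole; one partial (take 6/12 of C).

4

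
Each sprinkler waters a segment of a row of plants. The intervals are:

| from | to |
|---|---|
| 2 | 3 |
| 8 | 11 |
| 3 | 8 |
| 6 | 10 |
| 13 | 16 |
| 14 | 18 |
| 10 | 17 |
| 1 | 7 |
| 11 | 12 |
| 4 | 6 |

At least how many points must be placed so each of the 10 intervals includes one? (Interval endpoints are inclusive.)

Process intervals by earliest right end; each time one isn't hit yet, stab at its right endpoint.
By right end: [2,3]  [4,6]  [1,7]  [3,8]  [6,10]  [8,11]  [11,12]  [13,16]  [10,17]  [14,18]
[2,3] uncovered → point at 3; [4,6] uncovered → point at 6; [8,11] uncovered → point at 11; [13,16] uncovered → point at 16.
Points: 3, 6, 11, 16 (4 total).

4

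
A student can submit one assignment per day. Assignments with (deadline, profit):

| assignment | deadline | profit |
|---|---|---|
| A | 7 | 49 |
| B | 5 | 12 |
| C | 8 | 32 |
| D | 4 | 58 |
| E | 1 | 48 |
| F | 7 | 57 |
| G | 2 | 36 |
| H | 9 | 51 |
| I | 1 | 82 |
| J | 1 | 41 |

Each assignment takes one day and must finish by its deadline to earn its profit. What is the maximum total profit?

Profit order: I=82 D=58 F=57 H=51 A=49 E=48 J=41 G=36 C=32 B=12
Assign: I→slot 1, D→slot 4, F→slot 7, H→slot 9, A→slot 6, E skipped, J skipped, G→slot 2, C→slot 8, B→slot 5.
Slots: [1:I] [2:G] [4:D] [5:B] [6:A] [7:F] [8:C] [9:H]
Profit = 82 + 36 + 58 + 12 + 49 + 57 + 32 + 51 = 377

377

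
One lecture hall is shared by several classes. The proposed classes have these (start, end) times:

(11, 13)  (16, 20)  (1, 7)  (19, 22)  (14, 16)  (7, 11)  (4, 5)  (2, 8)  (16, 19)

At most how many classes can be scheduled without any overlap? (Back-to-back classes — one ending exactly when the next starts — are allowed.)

Greedy by earliest finish: after sorting by end time, pick each interval compatible with the last pick.
Sorted by end: (4,5)  (1,7)  (2,8)  (7,11)  (11,13)  (14,16)  (16,19)  (16,20)  (19,22)
take (4,5); take (7,11); take (11,13); take (14,16); take (16,19); take (19,22).
Selected 6 classes.

6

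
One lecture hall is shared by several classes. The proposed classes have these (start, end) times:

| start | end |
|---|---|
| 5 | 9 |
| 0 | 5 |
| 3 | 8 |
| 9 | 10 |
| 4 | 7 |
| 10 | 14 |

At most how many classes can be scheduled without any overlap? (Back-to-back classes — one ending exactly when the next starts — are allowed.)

4

Order by finish time; keep every interval that doesn't clash with the previous kept one.
Sorted by end: (0,5)  (4,7)  (3,8)  (5,9)  (9,10)  (10,14)
take (0,5); skip (4,7); take (5,9); take (9,10); take (10,14).
Selected 4 classes.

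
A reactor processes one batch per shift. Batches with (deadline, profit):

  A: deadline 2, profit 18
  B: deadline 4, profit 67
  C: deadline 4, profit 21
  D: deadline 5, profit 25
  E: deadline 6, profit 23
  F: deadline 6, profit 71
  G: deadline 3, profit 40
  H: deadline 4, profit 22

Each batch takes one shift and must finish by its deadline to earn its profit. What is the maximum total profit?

Sort by profit descending; place each in the latest free slot ≤ its deadline.
Profit order: F=71 B=67 G=40 D=25 E=23 H=22 C=21 A=18
Assign: F→slot 6, B→slot 4, G→slot 3, D→slot 5, E→slot 2, H→slot 1, C skipped, A skipped.
Slots: [1:H] [2:E] [3:G] [4:B] [5:D] [6:F]
Profit = 22 + 23 + 40 + 67 + 25 + 71 = 248

248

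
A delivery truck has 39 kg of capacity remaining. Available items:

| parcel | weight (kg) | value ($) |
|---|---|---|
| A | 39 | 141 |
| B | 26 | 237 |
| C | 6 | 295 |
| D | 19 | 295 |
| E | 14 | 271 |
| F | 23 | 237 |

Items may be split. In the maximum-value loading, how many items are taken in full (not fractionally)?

3

Sort by value per unit weight and fill in that order.
Order: C (295/6=49.17) > E (271/14=19.36) > D (295/19=15.53) > F (237/23=10.30) > B (237/26=9.12) > A (141/39=3.62)
Fill: take C (6 @ 295) → take E (14 @ 271) → take D (19 @ 295); 39/39 used.
3 item(s) taken whole.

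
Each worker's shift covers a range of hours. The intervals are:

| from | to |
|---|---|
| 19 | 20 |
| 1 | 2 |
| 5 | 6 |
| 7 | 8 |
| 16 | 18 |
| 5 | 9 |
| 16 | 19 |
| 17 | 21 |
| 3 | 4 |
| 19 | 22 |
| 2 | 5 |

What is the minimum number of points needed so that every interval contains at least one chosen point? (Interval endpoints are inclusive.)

6

Process intervals by earliest right end; each time one isn't hit yet, stab at its right endpoint.
Sorted: [1,2] [3,4] [2,5] [5,6] [7,8] [5,9] [16,18] [16,19] [19,20] [17,21] [19,22]
{[1,2]} hit by 2; {[3,4],[2,5]} hit by 4; {[5,6]} hit by 6; {[7,8],[5,9]} hit by 8; {[16,18],[16,19]} hit by 18; {[19,20],[17,21],[19,22]} hit by 20.
Points: 2, 4, 6, 8, 18, 20 (6 total).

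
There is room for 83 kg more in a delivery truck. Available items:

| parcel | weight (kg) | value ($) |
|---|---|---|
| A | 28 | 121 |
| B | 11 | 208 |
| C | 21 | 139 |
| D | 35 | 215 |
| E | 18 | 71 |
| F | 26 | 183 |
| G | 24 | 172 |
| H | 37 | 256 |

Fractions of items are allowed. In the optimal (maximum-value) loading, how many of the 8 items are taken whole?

Ratios (sorted): B 18.91, G 7.17, F 7.04, H 6.92, C 6.62, D 6.14, A 4.32, E 3.94
take B (11 @ 208); take G (24 @ 172); take F (26 @ 183); take 22/37 of H → 152.22. Capacity used 83/83.
3 item(s) taken whole; one partial (take 22/37 of H).

3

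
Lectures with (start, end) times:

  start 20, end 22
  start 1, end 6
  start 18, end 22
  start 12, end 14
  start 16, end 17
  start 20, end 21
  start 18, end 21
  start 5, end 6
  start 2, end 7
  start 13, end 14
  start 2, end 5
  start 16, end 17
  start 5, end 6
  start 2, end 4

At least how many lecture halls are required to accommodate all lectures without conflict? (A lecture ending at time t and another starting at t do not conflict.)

starts: [1, 2, 2, 2, 5, 5, 12, 13, 16, 16, 18, 18, 20, 20]
ends:   [4, 5, 6, 6, 6, 7, 14, 14, 17, 17, 21, 21, 22, 22]
s1→1 s2→2 s2→3 s2→4  — peak 4.

4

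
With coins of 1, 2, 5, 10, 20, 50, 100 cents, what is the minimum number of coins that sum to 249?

7

Greedy: take as many of the largest coin as possible, then repeat with the remainder.
249 − 2×100→49 − 2×20→9 − 1×5→4 − 2×2→0
Total coins = 2 + 2 + 1 + 2 = 7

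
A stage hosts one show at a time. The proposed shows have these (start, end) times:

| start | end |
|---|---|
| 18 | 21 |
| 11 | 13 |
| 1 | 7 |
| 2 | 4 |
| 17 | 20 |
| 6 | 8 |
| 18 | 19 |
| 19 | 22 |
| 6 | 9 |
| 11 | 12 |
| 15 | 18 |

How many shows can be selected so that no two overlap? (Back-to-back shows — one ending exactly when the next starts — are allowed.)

6

Order by finish time; keep every interval that doesn't clash with the previous kept one.
Sorted by end: (2,4)  (1,7)  (6,8)  (6,9)  (11,12)  (11,13)  (15,18)  (18,19)  (17,20)  (18,21)  (19,22)
take (2,4); take (6,8); skip (6,9); take (11,12); skip (11,13); take (15,18); take (18,19); skip (18,21); take (19,22).
Selected 6 shows.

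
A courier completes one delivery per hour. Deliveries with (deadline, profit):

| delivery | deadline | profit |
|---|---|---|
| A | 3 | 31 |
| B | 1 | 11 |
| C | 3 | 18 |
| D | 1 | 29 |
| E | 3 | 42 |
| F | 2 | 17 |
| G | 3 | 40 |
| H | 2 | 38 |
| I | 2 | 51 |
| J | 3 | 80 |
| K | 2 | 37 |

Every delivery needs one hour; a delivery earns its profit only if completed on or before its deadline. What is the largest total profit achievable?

Sort by profit descending; place each in the latest free slot ≤ its deadline.
By profit: J(d3,80), I(d2,51), E(d3,42), G(d3,40), H(d2,38), K(d2,37), A(d3,31), D(d1,29), C(d3,18), F(d2,17), B(d1,11)
J→slot 3; I→slot 2; E→slot 1; G skipped; H skipped; K skipped; A skipped; D skipped; C skipped; F skipped; B skipped.
Profit = 42 + 51 + 80 = 173

173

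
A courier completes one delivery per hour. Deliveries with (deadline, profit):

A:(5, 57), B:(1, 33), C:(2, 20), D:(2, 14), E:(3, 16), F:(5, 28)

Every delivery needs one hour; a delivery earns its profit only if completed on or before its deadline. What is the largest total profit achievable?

154

Take jobs in profit order; each goes to the latest open slot no later than its deadline.
By profit: A(d5,57), B(d1,33), F(d5,28), C(d2,20), E(d3,16), D(d2,14)
A→slot 5; B→slot 1; F→slot 4; C→slot 2; E→slot 3; D skipped.
Profit = 33 + 20 + 16 + 28 + 57 = 154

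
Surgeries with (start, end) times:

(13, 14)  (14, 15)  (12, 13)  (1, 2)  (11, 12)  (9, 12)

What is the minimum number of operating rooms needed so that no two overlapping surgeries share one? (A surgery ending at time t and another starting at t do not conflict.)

2

starts: [1, 9, 11, 12, 13, 14]
ends:   [2, 12, 12, 13, 14, 15]
s1→1 e2→0 s9→1 s11→2  — peak 2.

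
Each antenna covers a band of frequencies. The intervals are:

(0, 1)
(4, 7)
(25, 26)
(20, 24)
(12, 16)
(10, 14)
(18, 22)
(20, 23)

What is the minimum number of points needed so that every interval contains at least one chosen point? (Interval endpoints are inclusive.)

5

Process intervals by earliest right end; each time one isn't hit yet, stab at its right endpoint.
By right end: [0,1]  [4,7]  [10,14]  [12,16]  [18,22]  [20,23]  [20,24]  [25,26]
[0,1] uncovered → point at 1; [4,7] uncovered → point at 7; [10,14] uncovered → point at 14; [18,22] uncovered → point at 22; [25,26] uncovered → point at 26.
Points: 1, 7, 14, 22, 26 (5 total).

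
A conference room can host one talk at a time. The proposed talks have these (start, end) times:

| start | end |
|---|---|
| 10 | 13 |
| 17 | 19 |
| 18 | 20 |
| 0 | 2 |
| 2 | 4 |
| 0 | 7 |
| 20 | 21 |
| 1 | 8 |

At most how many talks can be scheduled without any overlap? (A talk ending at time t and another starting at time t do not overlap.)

5

Sorted by end: (0,2)  (2,4)  (0,7)  (1,8)  (10,13)  (17,19)  (18,20)  (20,21)
take (0,2); take (2,4); skip (0,7); take (10,13); take (17,19); take (20,21).
Selected 5 talks.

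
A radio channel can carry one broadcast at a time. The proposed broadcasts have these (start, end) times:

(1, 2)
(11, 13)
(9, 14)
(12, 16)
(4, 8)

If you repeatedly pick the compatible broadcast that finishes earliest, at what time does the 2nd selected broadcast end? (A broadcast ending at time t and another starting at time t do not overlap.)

Order by finish time; keep every interval that doesn't clash with the previous kept one.
Sorted by end: (1,2)  (4,8)  (11,13)  (9,14)  (12,16)
take (1,2); take (4,8); take (11,13).
Selected: (1,2) (4,8) (11,13)

8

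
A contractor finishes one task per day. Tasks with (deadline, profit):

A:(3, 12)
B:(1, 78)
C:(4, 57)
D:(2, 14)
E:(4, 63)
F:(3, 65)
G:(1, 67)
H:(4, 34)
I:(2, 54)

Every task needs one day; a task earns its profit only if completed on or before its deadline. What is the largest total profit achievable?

263

Sort by profit descending; place each in the latest free slot ≤ its deadline.
Profit order: B=78 G=67 F=65 E=63 C=57 I=54 H=34 D=14 A=12
Assign: B→slot 1, G skipped, F→slot 3, E→slot 4, C→slot 2, I skipped, H skipped, D skipped, A skipped.
Slots: [1:B] [2:C] [3:F] [4:E]
Profit = 78 + 57 + 65 + 63 = 263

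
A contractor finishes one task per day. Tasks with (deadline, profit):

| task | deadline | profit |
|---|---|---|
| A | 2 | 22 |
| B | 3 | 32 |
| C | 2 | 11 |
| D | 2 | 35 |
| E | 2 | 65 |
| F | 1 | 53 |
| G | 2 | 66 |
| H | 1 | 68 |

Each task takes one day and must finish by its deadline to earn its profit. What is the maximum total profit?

166

Profit order: H=68 G=66 E=65 F=53 D=35 B=32 A=22 C=11
Assign: H→slot 1, G→slot 2, E skipped, F skipped, D skipped, B→slot 3, A skipped, C skipped.
Slots: [1:H] [2:G] [3:B]
Profit = 68 + 66 + 32 = 166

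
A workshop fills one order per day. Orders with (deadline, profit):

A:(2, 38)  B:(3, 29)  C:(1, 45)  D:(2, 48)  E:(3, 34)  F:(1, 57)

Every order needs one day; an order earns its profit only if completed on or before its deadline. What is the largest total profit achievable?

139

By profit: F(d1,57), D(d2,48), C(d1,45), A(d2,38), E(d3,34), B(d3,29)
F→slot 1; D→slot 2; C skipped; A skipped; E→slot 3; B skipped.
Profit = 57 + 48 + 34 = 139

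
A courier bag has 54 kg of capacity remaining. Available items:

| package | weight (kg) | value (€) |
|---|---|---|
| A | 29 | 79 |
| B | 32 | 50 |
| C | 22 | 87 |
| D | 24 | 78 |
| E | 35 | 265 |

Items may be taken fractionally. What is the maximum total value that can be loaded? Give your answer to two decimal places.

Order: E (265/35=7.57) > C (87/22=3.95) > D (78/24=3.25) > A (79/29=2.72) > B (50/32=1.56)
Fill: take E (35 @ 265) → take 19/22 of C → 75.14; 54/54 used.
Total value = 340.14

340.14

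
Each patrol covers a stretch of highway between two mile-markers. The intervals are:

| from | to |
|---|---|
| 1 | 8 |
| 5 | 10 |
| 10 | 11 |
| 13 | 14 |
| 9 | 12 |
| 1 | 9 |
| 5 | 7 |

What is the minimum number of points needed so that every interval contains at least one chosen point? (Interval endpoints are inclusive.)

3

Sorted: [5,7] [1,8] [1,9] [5,10] [10,11] [9,12] [13,14]
{[5,7],[1,8],[1,9],[5,10]} hit by 7; {[10,11],[9,12]} hit by 11; {[13,14]} hit by 14.
Points: 7, 11, 14 (3 total).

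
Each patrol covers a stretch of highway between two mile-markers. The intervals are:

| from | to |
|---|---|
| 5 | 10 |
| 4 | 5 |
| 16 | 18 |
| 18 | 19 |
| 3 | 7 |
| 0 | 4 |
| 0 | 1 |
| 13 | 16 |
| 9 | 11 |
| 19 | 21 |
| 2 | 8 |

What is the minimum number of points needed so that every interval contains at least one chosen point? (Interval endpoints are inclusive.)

5

Sort by right endpoint; whenever an interval is uncovered, place a point at its right end.
By right end: [0,1]  [0,4]  [4,5]  [3,7]  [2,8]  [5,10]  [9,11]  [13,16]  [16,18]  [18,19]  [19,21]
[0,1] uncovered → point at 1; [4,5] uncovered → point at 5; [9,11] uncovered → point at 11; [13,16] uncovered → point at 16; [18,19] uncovered → point at 19.
Points: 1, 5, 11, 16, 19 (5 total).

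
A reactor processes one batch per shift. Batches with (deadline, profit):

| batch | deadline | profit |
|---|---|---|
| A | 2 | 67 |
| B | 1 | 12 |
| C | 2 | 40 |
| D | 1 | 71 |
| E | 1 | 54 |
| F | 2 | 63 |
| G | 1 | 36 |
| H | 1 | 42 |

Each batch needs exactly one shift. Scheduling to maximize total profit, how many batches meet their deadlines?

2

Profit order: D=71 A=67 F=63 E=54 H=42 C=40 G=36 B=12
Assign: D→slot 1, A→slot 2, F skipped, E skipped, H skipped, C skipped, G skipped, B skipped.
Slots: [1:D] [2:A]
2 of 8 scheduled.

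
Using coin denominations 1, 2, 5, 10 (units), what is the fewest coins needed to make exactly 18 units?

18 − 1×10→8 − 1×5→3 − 1×2→1 − 1×1→0
Total coins = 1 + 1 + 1 + 1 = 4

4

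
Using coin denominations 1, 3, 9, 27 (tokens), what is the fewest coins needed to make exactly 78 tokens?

Greedy: take as many of the largest coin as possible, then repeat with the remainder.
78 = 2×27 + 2×9 + 2×3
Total coins = 2 + 2 + 2 = 6

6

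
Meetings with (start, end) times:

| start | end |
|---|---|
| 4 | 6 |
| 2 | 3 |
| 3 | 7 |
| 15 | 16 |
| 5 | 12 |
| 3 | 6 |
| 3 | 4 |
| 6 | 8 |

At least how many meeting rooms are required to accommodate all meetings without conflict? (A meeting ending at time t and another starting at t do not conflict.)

Events (time:±→running): 2:+→1 3:-→0 3:+→1 3:+→2 3:+→3 4:-→2 4:+→3 5:+→4 … peak 4.

4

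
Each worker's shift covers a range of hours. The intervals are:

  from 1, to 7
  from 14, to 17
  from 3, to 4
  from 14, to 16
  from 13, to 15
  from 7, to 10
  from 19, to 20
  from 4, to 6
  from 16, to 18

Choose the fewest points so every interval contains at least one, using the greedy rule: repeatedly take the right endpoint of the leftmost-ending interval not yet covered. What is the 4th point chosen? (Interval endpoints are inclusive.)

18

By right end: [3,4]  [4,6]  [1,7]  [7,10]  [13,15]  [14,16]  [14,17]  [16,18]  [19,20]
[3,4] uncovered → point at 4; [7,10] uncovered → point at 10; [13,15] uncovered → point at 15; [16,18] uncovered → point at 18; [19,20] uncovered → point at 20.
Points: 4, 10, 15, 18, 20 (5 total).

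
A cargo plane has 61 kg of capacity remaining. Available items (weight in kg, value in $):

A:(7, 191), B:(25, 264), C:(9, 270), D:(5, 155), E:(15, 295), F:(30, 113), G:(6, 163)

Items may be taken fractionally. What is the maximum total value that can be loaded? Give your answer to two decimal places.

Sort by value per unit weight and fill in that order.
Ratios (sorted): D 31.00, C 30.00, A 27.29, G 27.17, E 19.67, B 10.56, F 3.77
take D (5 @ 155); take C (9 @ 270); take A (7 @ 191); take G (6 @ 163); take E (15 @ 295); take 19/25 of B → 200.64. Capacity used 61/61.
Total value = 1274.64

1274.64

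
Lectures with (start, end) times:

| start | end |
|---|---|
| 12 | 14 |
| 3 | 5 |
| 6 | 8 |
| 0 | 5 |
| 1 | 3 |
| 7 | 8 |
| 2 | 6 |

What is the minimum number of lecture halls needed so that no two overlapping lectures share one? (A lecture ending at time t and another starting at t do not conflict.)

Count concurrent intervals with a sweep; the peak is the room count.
starts: [0, 1, 2, 3, 6, 7, 12]
ends:   [3, 5, 5, 6, 8, 8, 14]
s0→1 s1→2 s2→3  — peak 3.

3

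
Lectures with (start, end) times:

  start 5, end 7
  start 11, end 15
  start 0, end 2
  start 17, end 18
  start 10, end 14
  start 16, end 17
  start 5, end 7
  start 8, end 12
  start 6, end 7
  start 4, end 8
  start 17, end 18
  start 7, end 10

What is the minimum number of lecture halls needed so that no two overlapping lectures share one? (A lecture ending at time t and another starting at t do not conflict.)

4

starts: [0, 4, 5, 5, 6, 7, 8, 10, 11, 16, 17, 17]
ends:   [2, 7, 7, 7, 8, 10, 12, 14, 15, 17, 18, 18]
s0→1 e2→0 s4→1 s5→2 s5→3 s6→4  — peak 4.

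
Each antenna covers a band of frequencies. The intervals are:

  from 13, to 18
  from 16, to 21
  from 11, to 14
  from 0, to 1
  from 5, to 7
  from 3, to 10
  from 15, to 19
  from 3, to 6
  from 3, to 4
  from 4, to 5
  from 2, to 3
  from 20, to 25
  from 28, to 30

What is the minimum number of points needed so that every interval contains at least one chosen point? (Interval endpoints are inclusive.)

By right end: [0,1]  [2,3]  [3,4]  [4,5]  [3,6]  [5,7]  [3,10]  [11,14]  [13,18]  [15,19]  [16,21]  [20,25]  [28,30]
[0,1] uncovered → point at 1; [2,3] uncovered → point at 3; [4,5] uncovered → point at 5; [11,14] uncovered → point at 14; [15,19] uncovered → point at 19; [20,25] uncovered → point at 25; [28,30] uncovered → point at 30.
Points: 1, 3, 5, 14, 19, 25, 30 (7 total).

7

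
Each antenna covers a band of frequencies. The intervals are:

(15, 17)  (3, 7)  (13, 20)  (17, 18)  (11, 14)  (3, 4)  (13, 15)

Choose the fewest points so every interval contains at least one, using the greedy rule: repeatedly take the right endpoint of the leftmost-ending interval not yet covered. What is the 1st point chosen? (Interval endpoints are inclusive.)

4

Process intervals by earliest right end; each time one isn't hit yet, stab at its right endpoint.
By right end: [3,4]  [3,7]  [11,14]  [13,15]  [15,17]  [17,18]  [13,20]
[3,4] uncovered → point at 4; [11,14] uncovered → point at 14; [15,17] uncovered → point at 17.
Points: 4, 14, 17 (3 total).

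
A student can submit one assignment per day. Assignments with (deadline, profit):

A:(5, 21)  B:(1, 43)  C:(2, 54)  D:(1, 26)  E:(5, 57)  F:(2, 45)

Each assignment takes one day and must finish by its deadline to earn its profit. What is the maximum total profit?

177

Take jobs in profit order; each goes to the latest open slot no later than its deadline.
By profit: E(d5,57), C(d2,54), F(d2,45), B(d1,43), D(d1,26), A(d5,21)
E→slot 5; C→slot 2; F→slot 1; B skipped; D skipped; A→slot 4.
Profit = 45 + 54 + 21 + 57 = 177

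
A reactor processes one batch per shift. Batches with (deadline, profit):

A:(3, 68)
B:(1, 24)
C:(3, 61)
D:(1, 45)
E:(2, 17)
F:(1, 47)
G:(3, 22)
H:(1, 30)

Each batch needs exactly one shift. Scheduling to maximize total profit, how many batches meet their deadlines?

Take jobs in profit order; each goes to the latest open slot no later than its deadline.
By profit: A(d3,68), C(d3,61), F(d1,47), D(d1,45), H(d1,30), B(d1,24), G(d3,22), E(d2,17)
A→slot 3; C→slot 2; F→slot 1; D skipped; H skipped; B skipped; G skipped; E skipped.
3 of 8 scheduled.

3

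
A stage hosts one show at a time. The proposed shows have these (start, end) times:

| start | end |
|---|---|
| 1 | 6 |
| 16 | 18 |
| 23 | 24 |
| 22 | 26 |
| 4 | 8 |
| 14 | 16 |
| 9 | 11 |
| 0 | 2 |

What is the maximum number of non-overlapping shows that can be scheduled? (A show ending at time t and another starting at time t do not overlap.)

6

Order by finish time; keep every interval that doesn't clash with the previous kept one.
Sorted by end: (0,2)  (1,6)  (4,8)  (9,11)  (14,16)  (16,18)  (23,24)  (22,26)
take (0,2); skip (1,6); take (4,8); take (9,11); take (14,16); take (16,18); take (23,24); skip (22,26).
Selected 6 shows.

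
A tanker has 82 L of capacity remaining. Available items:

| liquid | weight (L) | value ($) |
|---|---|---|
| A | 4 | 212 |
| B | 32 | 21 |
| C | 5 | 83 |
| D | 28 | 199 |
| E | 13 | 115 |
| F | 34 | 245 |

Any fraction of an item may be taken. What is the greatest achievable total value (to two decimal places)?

839.79

Sort by value per unit weight and fill in that order.
Order: A (212/4=53.00) > C (83/5=16.60) > E (115/13=8.85) > F (245/34=7.21) > D (199/28=7.11) > B (21/32=0.66)
Fill: take A (4 @ 212) → take C (5 @ 83) → take E (13 @ 115) → take F (34 @ 245) → take 26/28 of D → 184.79; 82/82 used.
Total value = 839.79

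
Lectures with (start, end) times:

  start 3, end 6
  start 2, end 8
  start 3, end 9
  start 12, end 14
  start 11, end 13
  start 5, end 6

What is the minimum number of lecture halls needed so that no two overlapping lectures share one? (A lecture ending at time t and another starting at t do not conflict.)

4

Count concurrent intervals with a sweep; the peak is the room count.
Events (time:±→running): 2:+→1 3:+→2 3:+→3 5:+→4 … peak 4.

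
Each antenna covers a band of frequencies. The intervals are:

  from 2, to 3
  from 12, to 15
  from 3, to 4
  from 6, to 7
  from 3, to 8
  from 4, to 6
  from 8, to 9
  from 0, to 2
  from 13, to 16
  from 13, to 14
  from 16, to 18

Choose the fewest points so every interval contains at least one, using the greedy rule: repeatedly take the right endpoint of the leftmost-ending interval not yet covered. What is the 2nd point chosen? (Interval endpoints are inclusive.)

4

By right end: [0,2]  [2,3]  [3,4]  [4,6]  [6,7]  [3,8]  [8,9]  [13,14]  [12,15]  [13,16]  [16,18]
[0,2] uncovered → point at 2; [3,4] uncovered → point at 4; [6,7] uncovered → point at 7; [8,9] uncovered → point at 9; [13,14] uncovered → point at 14; [16,18] uncovered → point at 18.
Points: 2, 4, 7, 9, 14, 18 (6 total).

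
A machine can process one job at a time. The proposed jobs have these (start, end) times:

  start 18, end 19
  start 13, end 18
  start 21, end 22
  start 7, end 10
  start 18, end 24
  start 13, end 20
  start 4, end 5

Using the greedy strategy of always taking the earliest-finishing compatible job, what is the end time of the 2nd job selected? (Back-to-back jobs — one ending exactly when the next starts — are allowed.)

10

Sorted by end: (4,5)  (7,10)  (13,18)  (18,19)  (13,20)  (21,22)  (18,24)
take (4,5); take (7,10); take (13,18); take (18,19); skip (13,20); take (21,22); skip (18,24).
Selected: (4,5) (7,10) (13,18) (18,19) (21,22)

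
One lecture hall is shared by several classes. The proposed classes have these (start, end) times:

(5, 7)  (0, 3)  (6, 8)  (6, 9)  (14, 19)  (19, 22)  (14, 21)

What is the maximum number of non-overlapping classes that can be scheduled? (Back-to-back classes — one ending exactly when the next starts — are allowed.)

4

Sort by end time and greedily take each interval whose start is ≥ the last chosen end.
Sorted by end: (0,3)  (5,7)  (6,8)  (6,9)  (14,19)  (14,21)  (19,22)
take (0,3); take (5,7); take (14,19); skip (14,21); take (19,22).
Selected 4 classes.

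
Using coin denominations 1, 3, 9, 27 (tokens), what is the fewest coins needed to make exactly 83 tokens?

83 − 3×27→2 − 2×1→0
Total coins = 3 + 2 = 5

5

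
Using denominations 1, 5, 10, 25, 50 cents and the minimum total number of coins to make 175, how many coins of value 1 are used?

0

Use the largest denomination that fits, subtract, and repeat.
175 − 3×50→25 − 1×25→0
Count of 1: 0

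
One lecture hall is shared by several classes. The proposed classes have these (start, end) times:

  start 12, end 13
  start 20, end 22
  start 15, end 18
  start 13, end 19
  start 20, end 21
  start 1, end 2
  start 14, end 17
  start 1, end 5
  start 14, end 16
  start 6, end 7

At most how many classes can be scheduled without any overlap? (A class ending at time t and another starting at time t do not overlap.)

By end time: (1,2), (1,5), (6,7), (12,13), (14,16), (14,17), (15,18), (13,19), (20,21), (20,22).
Pick (1,2); next start ≥ 2 → (6,7); next start ≥ 7 → (12,13); next start ≥ 13 → (14,16); next start ≥ 16 → (20,21).
Selected 5 classes.

5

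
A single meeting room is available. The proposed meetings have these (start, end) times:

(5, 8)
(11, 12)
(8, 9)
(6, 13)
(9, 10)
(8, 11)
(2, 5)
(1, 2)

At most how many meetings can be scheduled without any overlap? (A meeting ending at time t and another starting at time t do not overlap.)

By end time: (1,2), (2,5), (5,8), (8,9), (9,10), (8,11), (11,12), (6,13).
Pick (1,2); next start ≥ 2 → (2,5); next start ≥ 5 → (5,8); next start ≥ 8 → (8,9); next start ≥ 9 → (9,10); next start ≥ 10 → (11,12).
Selected 6 meetings.

6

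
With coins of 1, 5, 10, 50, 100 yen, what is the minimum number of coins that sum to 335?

Use the largest denomination that fits, subtract, and repeat.
335 − 3×100→35 − 3×10→5 − 1×5→0
Total coins = 3 + 3 + 1 = 7

7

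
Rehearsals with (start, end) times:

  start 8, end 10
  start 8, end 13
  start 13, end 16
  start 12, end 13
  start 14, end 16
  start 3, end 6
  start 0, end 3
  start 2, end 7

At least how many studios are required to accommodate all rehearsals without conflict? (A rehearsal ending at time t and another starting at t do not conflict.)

Count concurrent intervals with a sweep; the peak is the room count.
starts: [0, 2, 3, 8, 8, 12, 13, 14]
ends:   [3, 6, 7, 10, 13, 13, 16, 16]
s0→1 s2→2  — peak 2.

2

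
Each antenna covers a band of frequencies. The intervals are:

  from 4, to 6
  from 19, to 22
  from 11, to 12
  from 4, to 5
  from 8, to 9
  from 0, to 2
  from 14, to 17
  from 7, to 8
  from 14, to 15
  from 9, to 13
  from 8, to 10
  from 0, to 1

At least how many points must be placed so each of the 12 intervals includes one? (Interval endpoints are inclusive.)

Sort by right endpoint; whenever an interval is uncovered, place a point at its right end.
Sorted: [0,1] [0,2] [4,5] [4,6] [7,8] [8,9] [8,10] [11,12] [9,13] [14,15] [14,17] [19,22]
{[0,1],[0,2]} hit by 1; {[4,5],[4,6]} hit by 5; {[7,8],[8,9],[8,10]} hit by 8; {[11,12],[9,13]} hit by 12; {[14,15],[14,17]} hit by 15; {[19,22]} hit by 22.
Points: 1, 5, 8, 12, 15, 22 (6 total).

6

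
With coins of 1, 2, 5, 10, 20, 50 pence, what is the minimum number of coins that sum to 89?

6

89 − 1×50→39 − 1×20→19 − 1×10→9 − 1×5→4 − 2×2→0
Total coins = 1 + 1 + 1 + 1 + 2 = 6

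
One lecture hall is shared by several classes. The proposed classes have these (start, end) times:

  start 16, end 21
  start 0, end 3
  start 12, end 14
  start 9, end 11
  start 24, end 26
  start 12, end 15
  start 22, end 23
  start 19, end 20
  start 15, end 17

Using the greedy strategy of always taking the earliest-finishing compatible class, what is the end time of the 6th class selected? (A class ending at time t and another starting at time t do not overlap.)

23

Greedy by earliest finish: after sorting by end time, pick each interval compatible with the last pick.
By end time: (0,3), (9,11), (12,14), (12,15), (15,17), (19,20), (16,21), (22,23), (24,26).
Pick (0,3); next start ≥ 3 → (9,11); next start ≥ 11 → (12,14); next start ≥ 14 → (15,17); next start ≥ 17 → (19,20); next start ≥ 20 → (22,23); next start ≥ 23 → (24,26).
Selected: (0,3) (9,11) (12,14) (15,17) (19,20) (22,23) (24,26)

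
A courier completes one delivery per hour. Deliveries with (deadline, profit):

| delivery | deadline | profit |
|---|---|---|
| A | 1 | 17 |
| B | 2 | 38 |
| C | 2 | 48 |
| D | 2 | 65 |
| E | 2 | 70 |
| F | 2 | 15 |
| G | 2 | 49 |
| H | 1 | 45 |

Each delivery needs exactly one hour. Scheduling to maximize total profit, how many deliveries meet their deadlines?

2

Profit order: E=70 D=65 G=49 C=48 H=45 B=38 A=17 F=15
Assign: E→slot 2, D→slot 1, G skipped, C skipped, H skipped, B skipped, A skipped, F skipped.
Slots: [1:D] [2:E]
2 of 8 scheduled.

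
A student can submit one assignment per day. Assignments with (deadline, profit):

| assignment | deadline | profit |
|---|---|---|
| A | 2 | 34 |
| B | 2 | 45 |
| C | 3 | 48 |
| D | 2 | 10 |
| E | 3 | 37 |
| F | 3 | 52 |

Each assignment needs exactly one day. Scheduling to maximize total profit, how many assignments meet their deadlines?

3

Take jobs in profit order; each goes to the latest open slot no later than its deadline.
By profit: F(d3,52), C(d3,48), B(d2,45), E(d3,37), A(d2,34), D(d2,10)
F→slot 3; C→slot 2; B→slot 1; E skipped; A skipped; D skipped.
3 of 6 scheduled.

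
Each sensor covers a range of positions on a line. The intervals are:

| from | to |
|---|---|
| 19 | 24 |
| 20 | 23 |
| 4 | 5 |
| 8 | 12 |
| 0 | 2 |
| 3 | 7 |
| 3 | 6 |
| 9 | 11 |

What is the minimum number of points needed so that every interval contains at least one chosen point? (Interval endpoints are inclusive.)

By right end: [0,2]  [4,5]  [3,6]  [3,7]  [9,11]  [8,12]  [20,23]  [19,24]
[0,2] uncovered → point at 2; [4,5] uncovered → point at 5; [9,11] uncovered → point at 11; [20,23] uncovered → point at 23.
Points: 2, 5, 11, 23 (4 total).

4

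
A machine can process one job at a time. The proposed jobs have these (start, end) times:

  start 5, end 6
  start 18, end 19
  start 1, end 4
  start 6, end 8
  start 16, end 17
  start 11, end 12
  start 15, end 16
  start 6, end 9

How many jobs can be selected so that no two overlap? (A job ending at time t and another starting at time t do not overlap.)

7

By end time: (1,4), (5,6), (6,8), (6,9), (11,12), (15,16), (16,17), (18,19).
Pick (1,4); next start ≥ 4 → (5,6); next start ≥ 6 → (6,8); next start ≥ 8 → (11,12); next start ≥ 12 → (15,16); next start ≥ 16 → (16,17); next start ≥ 17 → (18,19).
Selected 7 jobs.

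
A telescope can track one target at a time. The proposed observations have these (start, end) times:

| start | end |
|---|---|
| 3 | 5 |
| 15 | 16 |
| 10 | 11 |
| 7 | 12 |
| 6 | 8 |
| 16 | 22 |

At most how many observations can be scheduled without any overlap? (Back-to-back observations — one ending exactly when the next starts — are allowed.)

5

Sorted by end: (3,5)  (6,8)  (10,11)  (7,12)  (15,16)  (16,22)
take (3,5); take (6,8); take (10,11); skip (7,12); take (15,16); take (16,22).
Selected 5 observations.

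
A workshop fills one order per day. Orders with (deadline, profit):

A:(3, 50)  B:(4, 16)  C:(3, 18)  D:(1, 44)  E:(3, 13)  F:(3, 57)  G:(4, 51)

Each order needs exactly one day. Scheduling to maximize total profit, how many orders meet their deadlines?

Sort by profit descending; place each in the latest free slot ≤ its deadline.
Profit order: F=57 G=51 A=50 D=44 C=18 B=16 E=13
Assign: F→slot 3, G→slot 4, A→slot 2, D→slot 1, C skipped, B skipped, E skipped.
Slots: [1:D] [2:A] [3:F] [4:G]
4 of 7 scheduled.

4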